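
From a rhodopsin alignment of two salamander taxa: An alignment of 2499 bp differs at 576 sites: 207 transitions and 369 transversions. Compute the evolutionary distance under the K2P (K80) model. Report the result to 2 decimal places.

0.28

P = 207/2499 ≈ 0.082833 and Q = 369/2499 ≈ 0.147659.
Under the Kimura two-parameter model, d = −½ ln(1 − 2P − Q) − ¼ ln(1 − 2Q).
1 − 2P − Q = 0.686675, giving −½ ln(0.686675) = 0.187947.
1 − 2Q = 0.704682, giving −¼ ln(0.704682) = 0.087502.
d = 0.187947 + 0.087502 = 0.275449.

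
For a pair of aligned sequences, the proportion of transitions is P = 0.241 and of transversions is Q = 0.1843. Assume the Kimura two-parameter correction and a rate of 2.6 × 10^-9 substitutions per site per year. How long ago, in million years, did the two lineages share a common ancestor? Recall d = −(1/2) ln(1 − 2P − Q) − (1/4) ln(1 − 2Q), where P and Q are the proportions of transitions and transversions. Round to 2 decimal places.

Under the Kimura two-parameter model, d = −½ ln(1 − 2P − Q) − ¼ ln(1 − 2Q).
1 − 2P − Q = 0.3337, giving −½ ln(0.3337) = 0.548756.
1 − 2Q = 0.6314, giving −¼ ln(0.6314) = 0.114954.
d = 0.548756 + 0.114954 = 0.663710.
Under a molecular clock d = 2μt, so t = d/(2μ) = 0.663710 / (2 × 2.6 × 10^-9) = 127.64 million years.

127.64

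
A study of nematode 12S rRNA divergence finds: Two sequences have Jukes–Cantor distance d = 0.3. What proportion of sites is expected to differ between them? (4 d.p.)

0.2473

p = (3/4)(1 − e^(−4d/3)) = 0.75 × (1 − e^(-0.4)) = 0.75 × (1 − 0.670320) = 0.247260.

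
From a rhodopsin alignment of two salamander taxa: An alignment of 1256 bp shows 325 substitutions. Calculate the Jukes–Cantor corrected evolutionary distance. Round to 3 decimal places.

p = 325/1256 ≈ 0.258758.
d = −(3/4) ln(1 − 4p/3) = −0.75 ln(1 − 0.345011) = −0.75 ln(0.654989)
  = −0.75 × (-0.423137) = 0.317353 substitutions/site.

0.317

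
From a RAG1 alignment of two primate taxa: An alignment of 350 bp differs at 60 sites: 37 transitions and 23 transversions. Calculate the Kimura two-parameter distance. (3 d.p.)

P = 37/350 ≈ 0.105714 and Q = 23/350 ≈ 0.065714.
Under the Kimura two-parameter model, d = −½ ln(1 − 2P − Q) − ¼ ln(1 − 2Q).
1 − 2P − Q = 0.722858, giving −½ ln(0.722858) = 0.162271.
1 − 2Q = 0.868572, giving −¼ ln(0.868572) = 0.035226.
d = 0.162271 + 0.035226 = 0.197497.

0.197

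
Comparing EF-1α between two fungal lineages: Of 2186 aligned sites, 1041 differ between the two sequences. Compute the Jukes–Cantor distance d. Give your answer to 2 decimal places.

p = 1041/2186 ≈ 0.476212.
d = −(3/4) ln(1 − 4p/3) = −0.75 ln(1 − 0.634949) = −0.75 ln(0.365051)
  = −0.75 × (-1.007718) = 0.755789 substitutions/site.

0.76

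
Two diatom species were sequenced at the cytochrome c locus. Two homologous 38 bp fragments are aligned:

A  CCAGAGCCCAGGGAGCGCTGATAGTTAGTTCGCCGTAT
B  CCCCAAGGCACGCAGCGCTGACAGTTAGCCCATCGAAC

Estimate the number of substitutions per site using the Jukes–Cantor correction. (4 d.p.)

0.5068

The sequences differ at 14 of 38 sites, so p = 14/38 ≈ 0.368421.
d = −(3/4) ln(1 − 4p/3) = −0.75 ln(1 − 0.491228) = −0.75 ln(0.508772)
  = −0.75 × (-0.675755) = 0.506816 substitutions/site.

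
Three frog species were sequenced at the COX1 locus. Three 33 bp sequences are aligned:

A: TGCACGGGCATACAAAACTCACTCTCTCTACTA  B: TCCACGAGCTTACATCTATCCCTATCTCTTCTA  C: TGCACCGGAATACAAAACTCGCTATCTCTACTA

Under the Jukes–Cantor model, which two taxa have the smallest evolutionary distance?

A and C

A–B: 10/33 differ, p = 0.303, d = 0.388.
A–C: 4/33 differ, p = 0.121, d = 0.132.
B–C: 11/33 differ, p = 0.333, d = 0.441.
The smallest distance is between A and C.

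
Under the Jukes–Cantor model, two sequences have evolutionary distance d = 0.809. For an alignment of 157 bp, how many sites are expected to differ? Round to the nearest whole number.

78

Invert JC69: p = (3/4)(1 − e^(−4d/3)) = 0.75 × (1 − e^(-1.078667)) = 0.75 × (1 − 0.340049) = 0.494963.
Expected differing sites = pL ≈ 0.494963 × 157 = 77.709191 ≈ 78.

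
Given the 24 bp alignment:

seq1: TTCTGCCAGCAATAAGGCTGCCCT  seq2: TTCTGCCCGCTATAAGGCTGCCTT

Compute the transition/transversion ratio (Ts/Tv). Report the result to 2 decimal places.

0.50

Transitions are A↔G and C↔T; transversions are all other mismatches.
Transitions: 1. Transversions: 2.
R = 1/2 = 0.50.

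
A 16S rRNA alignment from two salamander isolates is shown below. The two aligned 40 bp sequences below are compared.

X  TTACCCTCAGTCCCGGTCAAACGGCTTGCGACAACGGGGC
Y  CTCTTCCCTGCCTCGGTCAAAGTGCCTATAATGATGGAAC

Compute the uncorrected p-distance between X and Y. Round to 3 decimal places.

0.475

The sequences differ at 19 of 40 positions.
p = 19/40 = 0.475.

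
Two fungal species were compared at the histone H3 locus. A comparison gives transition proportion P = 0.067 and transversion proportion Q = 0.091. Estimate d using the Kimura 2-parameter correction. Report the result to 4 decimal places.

Under the Kimura two-parameter model, d = −½ ln(1 − 2P − Q) − ¼ ln(1 − 2Q).
1 − 2P − Q = 0.775, giving −½ ln(0.775) = 0.127446.
1 − 2Q = 0.818, giving −¼ ln(0.818) = 0.050223.
d = 0.127446 + 0.050223 = 0.177669.

0.1777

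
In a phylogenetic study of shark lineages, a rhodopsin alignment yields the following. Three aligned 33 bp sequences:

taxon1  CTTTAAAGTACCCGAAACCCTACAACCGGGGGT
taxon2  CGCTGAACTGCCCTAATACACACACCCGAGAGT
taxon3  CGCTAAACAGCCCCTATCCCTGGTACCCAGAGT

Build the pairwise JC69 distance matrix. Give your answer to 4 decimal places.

taxon1–taxon2: 13/33 sites differ → p ≈ 0.393939, d = −0.75 ln(1 − 0.525252) = 0.558728 ≈ 0.5587.
taxon1–taxon3: 14/33 sites differ → p ≈ 0.424242, d = −0.75 ln(1 − 0.565656) = 0.625439 ≈ 0.6254.
taxon2–taxon3: 12/33 sites differ → p ≈ 0.363636, d = −0.75 ln(1 − 0.484848) = 0.497470 ≈ 0.4975.

d(taxon1,taxon2) = 0.5587, d(taxon1,taxon3) = 0.6254, d(taxon2,taxon3) = 0.4975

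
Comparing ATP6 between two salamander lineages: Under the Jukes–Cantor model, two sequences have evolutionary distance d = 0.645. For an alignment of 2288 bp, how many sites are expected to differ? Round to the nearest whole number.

Invert JC69: p = (3/4)(1 − e^(−4d/3)) = 0.75 × (1 − e^(-0.86)) = 0.75 × (1 − 0.423162) = 0.432629.
Expected differing sites = pL ≈ 0.432629 × 2288 = 989.855152 ≈ 990.

990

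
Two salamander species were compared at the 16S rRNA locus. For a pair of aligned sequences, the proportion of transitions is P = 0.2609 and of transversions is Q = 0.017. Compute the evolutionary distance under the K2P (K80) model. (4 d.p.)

0.3956

Under the Kimura two-parameter model, d = −½ ln(1 − 2P − Q) − ¼ ln(1 − 2Q).
1 − 2P − Q = 0.4612, giving −½ ln(0.4612) = 0.386962.
1 − 2Q = 0.966, giving −¼ ln(0.966) = 0.008648.
d = 0.386962 + 0.008648 = 0.395610.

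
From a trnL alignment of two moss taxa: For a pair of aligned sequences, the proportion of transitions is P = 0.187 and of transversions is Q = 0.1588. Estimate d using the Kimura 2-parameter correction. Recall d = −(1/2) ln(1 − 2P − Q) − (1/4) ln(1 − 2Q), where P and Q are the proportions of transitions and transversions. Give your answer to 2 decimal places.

Under the Kimura two-parameter model, d = −½ ln(1 − 2P − Q) − ¼ ln(1 − 2Q).
1 − 2P − Q = 0.4672, giving −½ ln(0.4672) = 0.380499.
1 − 2Q = 0.6824, giving −¼ ln(0.6824) = 0.095535.
d = 0.380499 + 0.095535 = 0.476034.

0.48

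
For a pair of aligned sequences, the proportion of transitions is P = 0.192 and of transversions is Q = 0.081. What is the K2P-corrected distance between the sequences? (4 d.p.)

Under the Kimura two-parameter model, d = −½ ln(1 − 2P − Q) − ¼ ln(1 − 2Q).
1 − 2P − Q = 0.535, giving −½ ln(0.535) = 0.312744.
1 − 2Q = 0.838, giving −¼ ln(0.838) = 0.044184.
d = 0.312744 + 0.044184 = 0.356928.

0.3569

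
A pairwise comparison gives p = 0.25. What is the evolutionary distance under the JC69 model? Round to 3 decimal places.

d = −(3/4) ln(1 − 4p/3) = −0.75 ln(1 − 0.333333) = −0.75 ln(0.666667)
  = −0.75 × (-0.405465) = 0.304099 substitutions/site.

0.304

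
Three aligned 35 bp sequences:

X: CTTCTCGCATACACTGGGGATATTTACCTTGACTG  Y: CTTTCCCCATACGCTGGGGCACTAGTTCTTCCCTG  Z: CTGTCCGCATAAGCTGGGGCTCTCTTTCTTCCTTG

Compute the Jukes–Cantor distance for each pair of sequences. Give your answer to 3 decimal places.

d(X,Y) = 0.513, d(X,Z) = 0.513, d(Y,Z) = 0.233

X–Y: 13/35 sites differ → p ≈ 0.371429, d = −0.75 ln(1 − 0.495239) = 0.512753 ≈ 0.513.
X–Z: 13/35 sites differ → p ≈ 0.371429, d = −0.75 ln(1 − 0.495239) = 0.512753 ≈ 0.513.
Y–Z: 7/35 sites differ → p = 0.2, d = −0.75 ln(1 − 0.266667) = 0.232617 ≈ 0.233.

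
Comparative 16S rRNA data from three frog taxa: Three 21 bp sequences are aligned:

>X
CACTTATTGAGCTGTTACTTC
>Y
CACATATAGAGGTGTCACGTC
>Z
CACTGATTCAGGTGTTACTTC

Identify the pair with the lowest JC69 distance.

X–Y: 5/21 differ, p = 0.238, d = 0.286.
X–Z: 3/21 differ, p = 0.143, d = 0.158.
Y–Z: 6/21 differ, p = 0.286, d = 0.360.
The smallest distance is between X and Z.

X and Z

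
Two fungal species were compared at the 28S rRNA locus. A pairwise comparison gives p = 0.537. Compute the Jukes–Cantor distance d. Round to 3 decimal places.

0.944

d = −(3/4) ln(1 − 4p/3) = −0.75 ln(1 − 0.716) = −0.75 ln(0.284)
  = −0.75 × (-1.258781) = 0.944086 substitutions/site.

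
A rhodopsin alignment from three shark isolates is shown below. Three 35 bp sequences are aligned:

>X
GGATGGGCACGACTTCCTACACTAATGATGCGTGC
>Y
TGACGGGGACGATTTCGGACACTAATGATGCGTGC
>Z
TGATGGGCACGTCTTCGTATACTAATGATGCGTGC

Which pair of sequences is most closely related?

X and Z

X–Y: 6/35 differ, p = 0.171, d = 0.195.
X–Z: 4/35 differ, p = 0.114, d = 0.124.
Y–Z: 6/35 differ, p = 0.171, d = 0.195.
The smallest distance is between X and Z.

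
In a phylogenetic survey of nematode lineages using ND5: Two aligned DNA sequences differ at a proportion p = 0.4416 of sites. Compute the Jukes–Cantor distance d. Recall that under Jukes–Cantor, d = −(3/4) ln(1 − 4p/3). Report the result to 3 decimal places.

0.667

d = −(3/4) ln(1 − 4p/3) = −0.75 ln(1 − 0.5888) = −0.75 ln(0.4112)
  = −0.75 × (-0.888676) = 0.666507 substitutions/site.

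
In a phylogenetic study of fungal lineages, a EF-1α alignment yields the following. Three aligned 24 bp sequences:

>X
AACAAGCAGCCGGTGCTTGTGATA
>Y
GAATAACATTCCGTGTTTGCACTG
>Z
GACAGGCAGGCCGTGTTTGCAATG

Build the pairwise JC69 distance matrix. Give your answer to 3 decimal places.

d(X,Y) = 0.824, d(X,Z) = 0.441, d(Y,Z) = 0.369

X–Y: 12/24 sites differ → p = 0.5, d = −0.75 ln(1 − 0.666667) = 0.823960 ≈ 0.824.
X–Z: 8/24 sites differ → p ≈ 0.333333, d = −0.75 ln(1 − 0.444444) = 0.440839 ≈ 0.441.
Y–Z: 7/24 sites differ → p ≈ 0.291667, d = −0.75 ln(1 − 0.388889) = 0.369358 ≈ 0.369.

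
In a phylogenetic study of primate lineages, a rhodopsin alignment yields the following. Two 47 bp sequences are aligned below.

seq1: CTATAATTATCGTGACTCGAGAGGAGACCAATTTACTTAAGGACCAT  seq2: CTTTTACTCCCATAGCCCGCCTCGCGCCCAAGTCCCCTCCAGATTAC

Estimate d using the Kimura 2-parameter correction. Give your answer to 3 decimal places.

0.975

Of 47 sites, 12 differences are transitions and 13 are transversions, so P = 12/47 ≈ 0.255319 and Q = 13/47 ≈ 0.276596.
Under the Kimura two-parameter model, d = −½ ln(1 − 2P − Q) − ¼ ln(1 − 2Q).
1 − 2P − Q = 0.212766, giving −½ ln(0.212766) = 0.773781.
1 − 2Q = 0.446808, giving −¼ ln(0.446808) = 0.201407.
d = 0.773781 + 0.201407 = 0.975188.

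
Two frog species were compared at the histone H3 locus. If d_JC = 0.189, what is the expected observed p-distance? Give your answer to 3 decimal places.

0.167

p = (3/4)(1 − e^(−4d/3)) = 0.75 × (1 − e^(-0.252)) = 0.75 × (1 − 0.777245) = 0.167066.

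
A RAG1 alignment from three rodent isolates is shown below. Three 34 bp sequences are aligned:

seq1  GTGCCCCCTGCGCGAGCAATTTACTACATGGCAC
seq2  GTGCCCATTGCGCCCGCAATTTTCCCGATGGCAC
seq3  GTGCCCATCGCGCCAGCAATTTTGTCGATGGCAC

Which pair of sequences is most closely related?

seq2 and seq3

seq1–seq2: 8/34 differ, p = 0.235, d = 0.282.
seq1–seq3: 8/34 differ, p = 0.235, d = 0.282.
seq2–seq3: 4/34 differ, p = 0.118, d = 0.128.
The smallest distance is between seq2 and seq3.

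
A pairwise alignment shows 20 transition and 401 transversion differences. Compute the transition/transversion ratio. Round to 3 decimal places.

R = 20/401 = 0.049875… ≈ 0.050 (to 3 d.p.).

0.050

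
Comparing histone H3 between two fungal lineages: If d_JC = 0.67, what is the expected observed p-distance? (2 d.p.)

p = (3/4)(1 − e^(−4d/3)) = 0.75 × (1 − e^(-0.893333)) = 0.75 × (1 − 0.409289) = 0.443033.

0.44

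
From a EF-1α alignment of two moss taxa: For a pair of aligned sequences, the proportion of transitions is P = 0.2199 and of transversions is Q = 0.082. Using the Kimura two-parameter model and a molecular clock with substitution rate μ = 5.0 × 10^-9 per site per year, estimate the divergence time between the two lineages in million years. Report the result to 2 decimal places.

Under the Kimura two-parameter model, d = −½ ln(1 − 2P − Q) − ¼ ln(1 − 2Q).
1 − 2P − Q = 0.4782, giving −½ ln(0.4782) = 0.368863.
1 − 2Q = 0.836, giving −¼ ln(0.836) = 0.044782.
d = 0.368863 + 0.044782 = 0.413645.
Under a molecular clock d = 2μt, so t = d/(2μ) = 0.413645 / (2 × 5.0 × 10^-9) = 41.36 million years.

41.36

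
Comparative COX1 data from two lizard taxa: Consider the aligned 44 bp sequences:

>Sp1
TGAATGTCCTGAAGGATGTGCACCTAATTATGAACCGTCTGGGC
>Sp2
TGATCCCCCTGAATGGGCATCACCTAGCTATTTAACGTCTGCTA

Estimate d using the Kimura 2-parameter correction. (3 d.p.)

0.593

Of 44 sites, 5 differences are transitions and 13 are transversions, so P = 5/44 ≈ 0.113636 and Q = 13/44 ≈ 0.295455.
Under the Kimura two-parameter model, d = −½ ln(1 − 2P − Q) − ¼ ln(1 − 2Q).
1 − 2P − Q = 0.477273, giving −½ ln(0.477273) = 0.369833.
1 − 2Q = 0.40909, giving −¼ ln(0.40909) = 0.223455.
d = 0.369833 + 0.223455 = 0.593288.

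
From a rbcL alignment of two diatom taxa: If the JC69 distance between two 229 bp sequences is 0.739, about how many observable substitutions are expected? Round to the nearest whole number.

Invert JC69: p = (3/4)(1 − e^(−4d/3)) = 0.75 × (1 − e^(-0.985333)) = 0.75 × (1 − 0.373315) = 0.470014.
Expected differing sites = pL ≈ 0.470014 × 229 = 107.633206 ≈ 108.

108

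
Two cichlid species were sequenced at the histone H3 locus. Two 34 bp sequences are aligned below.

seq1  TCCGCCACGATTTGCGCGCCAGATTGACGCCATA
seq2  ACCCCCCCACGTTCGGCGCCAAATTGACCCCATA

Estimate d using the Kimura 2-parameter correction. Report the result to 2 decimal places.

0.38

Of 34 sites, 2 differences are transitions and 8 are transversions, so P = 2/34 ≈ 0.058824 and Q = 8/34 ≈ 0.235294.
Under the Kimura two-parameter model, d = −½ ln(1 − 2P − Q) − ¼ ln(1 − 2Q).
1 − 2P − Q = 0.647058, giving −½ ln(0.647058) = 0.217660.
1 − 2Q = 0.529412, giving −¼ ln(0.529412) = 0.158997.
d = 0.217660 + 0.158997 = 0.376657.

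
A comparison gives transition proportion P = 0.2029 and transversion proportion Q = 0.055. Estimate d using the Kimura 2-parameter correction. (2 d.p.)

Under the Kimura two-parameter model, d = −½ ln(1 − 2P − Q) − ¼ ln(1 − 2Q).
1 − 2P − Q = 0.5392, giving −½ ln(0.5392) = 0.308834.
1 − 2Q = 0.89, giving −¼ ln(0.89) = 0.029133.
d = 0.308834 + 0.029133 = 0.337967.

0.34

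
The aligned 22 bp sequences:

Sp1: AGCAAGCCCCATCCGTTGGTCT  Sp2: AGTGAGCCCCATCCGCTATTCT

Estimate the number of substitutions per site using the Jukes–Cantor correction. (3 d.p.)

The sequences differ at 5 of 22 sites (3, 4, 16, 18, 19), so p = 5/22 ≈ 0.227273.
d = −(3/4) ln(1 − 4p/3) = −0.75 ln(1 − 0.303031) = −0.75 ln(0.696969)
  = −0.75 × (-0.361014) = 0.270761 substitutions/site.

0.271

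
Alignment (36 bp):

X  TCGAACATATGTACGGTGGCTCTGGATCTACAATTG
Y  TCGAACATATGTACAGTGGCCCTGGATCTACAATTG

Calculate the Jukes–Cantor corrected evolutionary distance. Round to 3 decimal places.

0.058

The sequences differ at 2 of 36 sites (15, 21), so p = 2/36 ≈ 0.055556.
d = −(3/4) ln(1 − 4p/3) = −0.75 ln(1 − 0.074075) = −0.75 ln(0.925925)
  = −0.75 × (-0.076962) = 0.057722 substitutions/site.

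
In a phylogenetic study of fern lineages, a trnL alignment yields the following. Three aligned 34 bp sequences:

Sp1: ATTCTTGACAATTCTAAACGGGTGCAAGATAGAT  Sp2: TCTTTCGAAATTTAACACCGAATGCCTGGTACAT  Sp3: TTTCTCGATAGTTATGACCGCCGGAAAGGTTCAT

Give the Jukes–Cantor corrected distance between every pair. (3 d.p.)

d(Sp1,Sp2) = 0.741, d(Sp1,Sp3) = 0.597, d(Sp2,Sp3) = 0.535

Sp1–Sp2: 16/34 sites differ → p ≈ 0.470588, d = −0.75 ln(1 − 0.627451) = 0.740540 ≈ 0.741.
Sp1–Sp3: 14/34 sites differ → p ≈ 0.411765, d = −0.75 ln(1 − 0.54902) = 0.597249 ≈ 0.597.
Sp2–Sp3: 13/34 sites differ → p ≈ 0.382353, d = −0.75 ln(1 − 0.509804) = 0.534712 ≈ 0.535.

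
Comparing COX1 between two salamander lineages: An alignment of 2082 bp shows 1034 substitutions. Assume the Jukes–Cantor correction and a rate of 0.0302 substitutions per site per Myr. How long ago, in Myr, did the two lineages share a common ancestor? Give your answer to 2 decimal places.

p = 1034/2082 ≈ 0.496638.
d = −(3/4) ln(1 − 4p/3) = −0.75 ln(1 − 0.662184) = −0.75 ln(0.337816)
  = −0.75 × (-1.085254) = 0.813941 substitutions/site.
Under a molecular clock d = 2μt, so t = d/(2μ) = 0.813941 / (2 × 0.0302) = 13.48 Myr.

13.48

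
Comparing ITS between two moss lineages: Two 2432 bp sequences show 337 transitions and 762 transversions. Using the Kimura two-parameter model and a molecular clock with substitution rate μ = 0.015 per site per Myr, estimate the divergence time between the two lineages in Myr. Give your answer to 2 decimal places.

23.09

P = 337/2432 ≈ 0.138569 and Q = 762/2432 ≈ 0.313322.
Under the Kimura two-parameter model, d = −½ ln(1 − 2P − Q) − ¼ ln(1 − 2Q).
1 − 2P − Q = 0.40954, giving −½ ln(0.40954) = 0.446360.
1 − 2Q = 0.373356, giving −¼ ln(0.373356) = 0.246306.
d = 0.446360 + 0.246306 = 0.692666.
Under a molecular clock d = 2μt, so t = d/(2μ) = 0.692666 / (2 × 0.015) = 23.09 Myr.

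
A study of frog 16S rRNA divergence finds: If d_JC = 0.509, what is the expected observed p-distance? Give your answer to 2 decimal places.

p = (3/4)(1 − e^(−4d/3)) = 0.75 × (1 − e^(-0.678667)) = 0.75 × (1 − 0.507293) = 0.369530.

0.37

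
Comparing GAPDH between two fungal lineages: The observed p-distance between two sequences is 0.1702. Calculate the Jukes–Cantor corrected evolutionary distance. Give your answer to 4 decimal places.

d = −(3/4) ln(1 − 4p/3) = −0.75 ln(1 − 0.226933) = −0.75 ln(0.773067)
  = −0.75 × (-0.257390) = 0.193043 substitutions/site.

0.1930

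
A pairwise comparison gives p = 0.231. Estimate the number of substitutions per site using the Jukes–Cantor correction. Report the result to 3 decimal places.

d = −(3/4) ln(1 − 4p/3) = −0.75 ln(1 − 0.308) = −0.75 ln(0.692)
  = −0.75 × (-0.368169) = 0.276127 substitutions/site.

0.276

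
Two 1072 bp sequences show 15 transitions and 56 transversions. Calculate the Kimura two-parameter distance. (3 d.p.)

P = 15/1072 ≈ 0.013993 and Q = 56/1072 ≈ 0.052239.
Under the Kimura two-parameter model, d = −½ ln(1 − 2P − Q) − ¼ ln(1 − 2Q).
1 − 2P − Q = 0.919775, giving −½ ln(0.919775) = 0.041813.
1 − 2Q = 0.895522, giving −¼ ln(0.895522) = 0.027587.
d = 0.041813 + 0.027587 = 0.069400.

0.069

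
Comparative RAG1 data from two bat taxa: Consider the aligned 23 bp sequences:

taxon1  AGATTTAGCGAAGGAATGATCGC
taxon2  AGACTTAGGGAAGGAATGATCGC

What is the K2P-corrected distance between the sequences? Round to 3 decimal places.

0.093

Of 23 sites, 1 differences are transitions and 1 are transversions, so P = 1/23 ≈ 0.043478 and Q = 1/23 ≈ 0.043478.
Under the Kimura two-parameter model, d = −½ ln(1 − 2P − Q) − ¼ ln(1 − 2Q).
1 − 2P − Q = 0.869566, giving −½ ln(0.869566) = 0.069881.
1 − 2Q = 0.913044, giving −¼ ln(0.913044) = 0.022743.
d = 0.069881 + 0.022743 = 0.092624.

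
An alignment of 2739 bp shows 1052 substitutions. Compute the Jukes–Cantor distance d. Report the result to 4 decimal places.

0.5382

p = 1052/2739 ≈ 0.384082.
d = −(3/4) ln(1 − 4p/3) = −0.75 ln(1 − 0.512109) = −0.75 ln(0.487891)
  = −0.75 × (-0.717663) = 0.538247 substitutions/site.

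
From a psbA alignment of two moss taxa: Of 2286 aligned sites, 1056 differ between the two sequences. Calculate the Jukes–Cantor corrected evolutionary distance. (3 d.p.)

p = 1056/2286 ≈ 0.461942.
d = −(3/4) ln(1 − 4p/3) = −0.75 ln(1 − 0.615923) = −0.75 ln(0.384077)
  = −0.75 × (-0.956912) = 0.717684 substitutions/site.

0.718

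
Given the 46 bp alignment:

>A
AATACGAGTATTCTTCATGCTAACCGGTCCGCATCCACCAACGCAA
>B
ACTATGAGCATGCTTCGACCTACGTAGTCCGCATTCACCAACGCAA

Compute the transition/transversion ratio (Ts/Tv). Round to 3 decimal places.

Transitions are A↔G and C↔T; transversions are all other mismatches.
Transitions: 6. Transversions: 6.
R = 6/6 = 1.000.

1.000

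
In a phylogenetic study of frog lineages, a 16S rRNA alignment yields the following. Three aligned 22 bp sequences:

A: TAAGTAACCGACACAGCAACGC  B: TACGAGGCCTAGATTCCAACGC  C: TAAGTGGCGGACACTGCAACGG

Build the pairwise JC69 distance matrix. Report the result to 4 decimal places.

d(A,B) = 0.5913, d(A,C) = 0.2708, d(B,C) = 0.4975

A–B: 9/22 sites differ → p ≈ 0.409091, d = −0.75 ln(1 − 0.545455) = 0.591344 ≈ 0.5913.
A–C: 5/22 sites differ → p ≈ 0.227273, d = −0.75 ln(1 − 0.303031) = 0.270761 ≈ 0.2708.
B–C: 8/22 sites differ → p ≈ 0.363636, d = −0.75 ln(1 − 0.484848) = 0.497470 ≈ 0.4975.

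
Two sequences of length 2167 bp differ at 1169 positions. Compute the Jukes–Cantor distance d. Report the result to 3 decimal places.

p = 1169/2167 ≈ 0.539455.
d = −(3/4) ln(1 − 4p/3) = −0.75 ln(1 − 0.719273) = −0.75 ln(0.280727)
  = −0.75 × (-1.270373) = 0.952780 substitutions/site.

0.953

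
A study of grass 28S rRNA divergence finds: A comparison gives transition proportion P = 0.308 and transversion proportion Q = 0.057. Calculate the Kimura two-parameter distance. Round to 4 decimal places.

0.5892

Under the Kimura two-parameter model, d = −½ ln(1 − 2P − Q) − ¼ ln(1 − 2Q).
1 − 2P − Q = 0.327, giving −½ ln(0.327) = 0.558898.
1 − 2Q = 0.886, giving −¼ ln(0.886) = 0.030260.
d = 0.558898 + 0.030260 = 0.589158.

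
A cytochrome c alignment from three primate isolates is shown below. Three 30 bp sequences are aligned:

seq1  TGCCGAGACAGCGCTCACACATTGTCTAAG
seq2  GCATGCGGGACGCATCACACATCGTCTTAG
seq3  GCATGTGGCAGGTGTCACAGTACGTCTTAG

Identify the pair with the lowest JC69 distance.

seq1–seq2: 13/30 differ, p = 0.433, d = 0.647.
seq1–seq3: 14/30 differ, p = 0.467, d = 0.730.
seq2–seq3: 8/30 differ, p = 0.267, d = 0.330.
The smallest distance is between seq2 and seq3.

seq2 and seq3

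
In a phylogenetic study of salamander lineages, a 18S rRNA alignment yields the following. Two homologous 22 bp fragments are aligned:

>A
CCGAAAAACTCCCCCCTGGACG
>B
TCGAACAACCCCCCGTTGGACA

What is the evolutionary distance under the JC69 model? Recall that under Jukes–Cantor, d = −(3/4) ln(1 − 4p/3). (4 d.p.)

0.3390

The sequences differ at 6 of 22 sites (1, 6, 10, 15, 16, 22), so p = 6/22 ≈ 0.272727.
d = −(3/4) ln(1 − 4p/3) = −0.75 ln(1 − 0.363636) = −0.75 ln(0.636364)
  = −0.75 × (-0.451985) = 0.338989 substitutions/site.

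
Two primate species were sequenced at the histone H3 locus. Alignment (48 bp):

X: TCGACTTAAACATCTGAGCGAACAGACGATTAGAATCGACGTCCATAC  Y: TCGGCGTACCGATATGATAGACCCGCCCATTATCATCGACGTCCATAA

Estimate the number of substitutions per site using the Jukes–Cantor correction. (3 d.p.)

The sequences differ at 15 of 48 sites, so p = 15/48 = 0.3125.
d = −(3/4) ln(1 − 4p/3) = −0.75 ln(1 − 0.416667) = −0.75 ln(0.583333)
  = −0.75 × (-0.538997) = 0.404248 substitutions/site.

0.404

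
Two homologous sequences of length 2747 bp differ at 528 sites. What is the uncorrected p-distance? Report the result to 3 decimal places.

0.192

p = 528/2747 = 0.192209… ≈ 0.192 (to 3 d.p.).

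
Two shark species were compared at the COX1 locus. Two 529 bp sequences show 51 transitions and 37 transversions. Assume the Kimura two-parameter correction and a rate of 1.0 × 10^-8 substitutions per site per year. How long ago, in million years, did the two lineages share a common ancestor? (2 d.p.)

9.50

P = 51/529 ≈ 0.096408 and Q = 37/529 ≈ 0.069943.
Under the Kimura two-parameter model, d = −½ ln(1 − 2P − Q) − ¼ ln(1 − 2Q).
1 − 2P − Q = 0.737241, giving −½ ln(0.737241) = 0.152420.
1 − 2Q = 0.860114, giving −¼ ln(0.860114) = 0.037673.
d = 0.152420 + 0.037673 = 0.190093.
Under a molecular clock d = 2μt, so t = d/(2μ) = 0.190093 / (2 × 1.0 × 10^-8) = 9.50 million years.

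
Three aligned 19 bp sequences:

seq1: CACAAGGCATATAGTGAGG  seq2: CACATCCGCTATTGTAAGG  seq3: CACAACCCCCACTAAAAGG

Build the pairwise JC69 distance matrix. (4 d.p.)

d(seq1,seq2) = 0.5068, d(seq1,seq3) = 0.7489, d(seq2,seq3) = 0.4099

seq1–seq2: 7/19 sites differ → p ≈ 0.368421, d = −0.75 ln(1 − 0.491228) = 0.506816 ≈ 0.5068.
seq1–seq3: 9/19 sites differ → p ≈ 0.473684, d = −0.75 ln(1 − 0.631579) = 0.748897 ≈ 0.7489.
seq2–seq3: 6/19 sites differ → p ≈ 0.315789, d = −0.75 ln(1 − 0.421052) = 0.409907 ≈ 0.4099.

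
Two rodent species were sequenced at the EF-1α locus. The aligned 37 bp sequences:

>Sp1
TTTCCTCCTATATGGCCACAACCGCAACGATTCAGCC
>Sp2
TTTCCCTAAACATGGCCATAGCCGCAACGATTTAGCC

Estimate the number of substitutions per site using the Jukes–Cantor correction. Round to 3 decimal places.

The sequences differ at 8 of 37 sites (6, 7, 8, 9, 11, 19, 21, 33), so p = 8/37 ≈ 0.216216.
d = −(3/4) ln(1 − 4p/3) = −0.75 ln(1 − 0.288288) = −0.75 ln(0.711712)
  = −0.75 × (-0.340082) = 0.255062 substitutions/site.

0.255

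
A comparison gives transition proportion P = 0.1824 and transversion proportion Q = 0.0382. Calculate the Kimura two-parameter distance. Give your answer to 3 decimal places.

0.278

Under the Kimura two-parameter model, d = −½ ln(1 − 2P − Q) − ¼ ln(1 − 2Q).
1 − 2P − Q = 0.597, giving −½ ln(0.597) = 0.257919.
1 − 2Q = 0.9236, giving −¼ ln(0.9236) = 0.019869.
d = 0.257919 + 0.019869 = 0.277788.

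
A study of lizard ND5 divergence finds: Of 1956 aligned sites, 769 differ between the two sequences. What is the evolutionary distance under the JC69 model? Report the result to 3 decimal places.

0.557

p = 769/1956 ≈ 0.393149.
d = −(3/4) ln(1 − 4p/3) = −0.75 ln(1 − 0.524199) = −0.75 ln(0.475801)
  = −0.75 × (-0.742756) = 0.557067 substitutions/site.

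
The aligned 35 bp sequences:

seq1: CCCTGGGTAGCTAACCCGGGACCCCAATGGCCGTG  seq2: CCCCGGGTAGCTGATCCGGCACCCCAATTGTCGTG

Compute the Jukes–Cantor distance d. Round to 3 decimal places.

0.195

The sequences differ at 6 of 35 sites (4, 13, 15, 20, 29, 31), so p = 6/35 ≈ 0.171429.
d = −(3/4) ln(1 − 4p/3) = −0.75 ln(1 − 0.228572) = −0.75 ln(0.771428)
  = −0.75 × (-0.259512) = 0.194634 substitutions/site.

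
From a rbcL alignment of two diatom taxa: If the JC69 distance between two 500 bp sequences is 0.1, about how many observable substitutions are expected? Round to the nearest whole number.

47

Invert JC69: p = (3/4)(1 − e^(−4d/3)) = 0.75 × (1 − e^(-0.133333)) = 0.75 × (1 − 0.875174) = 0.093620.
Expected differing sites = pL ≈ 0.093620 × 500 = 46.81 ≈ 47.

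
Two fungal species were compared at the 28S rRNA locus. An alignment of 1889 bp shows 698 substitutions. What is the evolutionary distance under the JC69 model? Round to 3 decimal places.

p = 698/1889 ≈ 0.369508.
d = −(3/4) ln(1 − 4p/3) = −0.75 ln(1 − 0.492677) = −0.75 ln(0.507323)
  = −0.75 × (-0.678607) = 0.508955 substitutions/site.

0.509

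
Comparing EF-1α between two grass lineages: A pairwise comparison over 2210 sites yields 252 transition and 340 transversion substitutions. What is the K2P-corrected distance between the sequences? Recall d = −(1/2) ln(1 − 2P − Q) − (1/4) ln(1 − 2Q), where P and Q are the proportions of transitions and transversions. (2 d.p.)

P = 252/2210 ≈ 0.114027 and Q = 340/2210 ≈ 0.153846.
Under the Kimura two-parameter model, d = −½ ln(1 − 2P − Q) − ¼ ln(1 − 2Q).
1 − 2P − Q = 0.6181, giving −½ ln(0.6181) = 0.240553.
1 − 2Q = 0.692308, giving −¼ ln(0.692308) = 0.091931.
d = 0.240553 + 0.091931 = 0.332484.

0.33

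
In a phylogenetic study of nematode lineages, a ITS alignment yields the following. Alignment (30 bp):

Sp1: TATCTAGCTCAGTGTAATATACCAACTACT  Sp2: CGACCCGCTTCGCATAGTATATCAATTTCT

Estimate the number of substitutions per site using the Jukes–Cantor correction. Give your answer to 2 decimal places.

0.65

The sequences differ at 13 of 30 sites, so p = 13/30 ≈ 0.433333.
d = −(3/4) ln(1 − 4p/3) = −0.75 ln(1 − 0.577777) = −0.75 ln(0.422223)
  = −0.75 × (-0.862222) = 0.646667 substitutions/site.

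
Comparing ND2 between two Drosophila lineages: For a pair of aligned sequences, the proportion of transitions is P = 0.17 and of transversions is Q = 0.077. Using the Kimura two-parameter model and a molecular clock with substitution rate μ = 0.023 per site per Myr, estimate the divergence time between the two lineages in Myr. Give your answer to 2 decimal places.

6.77

Under the Kimura two-parameter model, d = −½ ln(1 − 2P − Q) − ¼ ln(1 − 2Q).
1 − 2P − Q = 0.583, giving −½ ln(0.583) = 0.269784.
1 − 2Q = 0.846, giving −¼ ln(0.846) = 0.041809.
d = 0.269784 + 0.041809 = 0.311593.
Under a molecular clock d = 2μt, so t = d/(2μ) = 0.311593 / (2 × 0.023) = 6.77 Myr.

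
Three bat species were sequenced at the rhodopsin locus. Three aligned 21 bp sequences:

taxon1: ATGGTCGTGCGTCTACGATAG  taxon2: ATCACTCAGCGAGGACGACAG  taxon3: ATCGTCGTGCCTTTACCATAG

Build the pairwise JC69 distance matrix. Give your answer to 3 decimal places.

taxon1–taxon2: 10/21 sites differ → p ≈ 0.47619, d = −0.75 ln(1 − 0.63492) = 0.755729 ≈ 0.756.
taxon1–taxon3: 4/21 sites differ → p ≈ 0.190476, d = −0.75 ln(1 − 0.253968) = 0.219740 ≈ 0.220.
taxon2–taxon3: 11/21 sites differ → p ≈ 0.52381, d = −0.75 ln(1 − 0.698413) = 0.899023 ≈ 0.899.

d(taxon1,taxon2) = 0.756, d(taxon1,taxon3) = 0.220, d(taxon2,taxon3) = 0.899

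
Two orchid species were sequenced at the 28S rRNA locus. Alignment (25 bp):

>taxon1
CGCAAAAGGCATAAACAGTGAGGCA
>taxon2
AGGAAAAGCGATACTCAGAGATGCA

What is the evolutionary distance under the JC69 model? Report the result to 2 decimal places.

The sequences differ at 8 of 25 sites (1, 3, 9, 10, 14, 15, 19, 22), so p = 8/25 = 0.32.
d = −(3/4) ln(1 − 4p/3) = −0.75 ln(1 − 0.426667) = −0.75 ln(0.573333)
  = −0.75 × (-0.556289) = 0.417217 substitutions/site.

0.42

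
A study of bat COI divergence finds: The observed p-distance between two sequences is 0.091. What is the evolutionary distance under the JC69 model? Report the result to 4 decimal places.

0.0970

d = −(3/4) ln(1 − 4p/3) = −0.75 ln(1 − 0.121333) = −0.75 ln(0.878667)
  = −0.75 × (-0.129349) = 0.097012 substitutions/site.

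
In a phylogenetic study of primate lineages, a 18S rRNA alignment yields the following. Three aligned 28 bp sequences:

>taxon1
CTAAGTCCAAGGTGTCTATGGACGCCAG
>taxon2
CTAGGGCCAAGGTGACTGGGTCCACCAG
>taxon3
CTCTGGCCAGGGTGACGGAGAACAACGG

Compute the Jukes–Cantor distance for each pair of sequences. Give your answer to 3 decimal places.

d(taxon1,taxon2) = 0.360, d(taxon1,taxon3) = 0.635, d(taxon2,taxon3) = 0.420

taxon1–taxon2: 8/28 sites differ → p ≈ 0.285714, d = −0.75 ln(1 − 0.380952) = 0.359679 ≈ 0.360.
taxon1–taxon3: 12/28 sites differ → p ≈ 0.428571, d = −0.75 ln(1 − 0.571428) = 0.635472 ≈ 0.635.
taxon2–taxon3: 9/28 sites differ → p ≈ 0.321429, d = −0.75 ln(1 − 0.428572) = 0.419713 ≈ 0.420.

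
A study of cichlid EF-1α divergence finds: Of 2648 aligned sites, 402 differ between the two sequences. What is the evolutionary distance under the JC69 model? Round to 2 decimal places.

0.17

p = 402/2648 ≈ 0.151813.
d = −(3/4) ln(1 − 4p/3) = −0.75 ln(1 − 0.202417) = −0.75 ln(0.797583)
  = −0.75 × (-0.226169) = 0.169627 substitutions/site.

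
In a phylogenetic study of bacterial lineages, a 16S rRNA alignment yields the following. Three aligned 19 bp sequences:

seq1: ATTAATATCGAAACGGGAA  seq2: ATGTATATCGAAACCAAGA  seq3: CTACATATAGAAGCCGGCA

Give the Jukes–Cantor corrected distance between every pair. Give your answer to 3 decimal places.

d(seq1,seq2) = 0.410, d(seq1,seq3) = 0.507, d(seq2,seq3) = 0.618

seq1–seq2: 6/19 sites differ → p ≈ 0.315789, d = −0.75 ln(1 − 0.421052) = 0.409907 ≈ 0.410.
seq1–seq3: 7/19 sites differ → p ≈ 0.368421, d = −0.75 ln(1 − 0.491228) = 0.506816 ≈ 0.507.
seq2–seq3: 8/19 sites differ → p ≈ 0.421053, d = −0.75 ln(1 − 0.561404) = 0.618132 ≈ 0.618.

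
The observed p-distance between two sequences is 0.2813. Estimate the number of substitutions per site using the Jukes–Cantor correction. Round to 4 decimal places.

d = −(3/4) ln(1 − 4p/3) = −0.75 ln(1 − 0.375067) = −0.75 ln(0.624933)
  = −0.75 × (-0.470111) = 0.352583 substitutions/site.

0.3526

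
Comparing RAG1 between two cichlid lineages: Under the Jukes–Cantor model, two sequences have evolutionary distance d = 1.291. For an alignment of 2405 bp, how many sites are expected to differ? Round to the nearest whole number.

Invert JC69: p = (3/4)(1 − e^(−4d/3)) = 0.75 × (1 − e^(-1.721333)) = 0.75 × (1 − 0.178828) = 0.615879.
Expected differing sites = pL ≈ 0.615879 × 2405 = 1481.188995 ≈ 1481.

1481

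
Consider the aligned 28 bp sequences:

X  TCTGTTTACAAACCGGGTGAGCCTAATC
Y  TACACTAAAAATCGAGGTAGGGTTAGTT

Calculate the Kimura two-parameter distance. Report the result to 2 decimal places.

1.11

Of 28 sites, 9 differences are transitions and 6 are transversions, so P = 9/28 ≈ 0.321429 and Q = 6/28 ≈ 0.214286.
Under the Kimura two-parameter model, d = −½ ln(1 − 2P − Q) − ¼ ln(1 − 2Q).
1 − 2P − Q = 0.142856, giving −½ ln(0.142856) = 0.972959.
1 − 2Q = 0.571428, giving −¼ ln(0.571428) = 0.139904.
d = 0.972959 + 0.139904 = 1.112863.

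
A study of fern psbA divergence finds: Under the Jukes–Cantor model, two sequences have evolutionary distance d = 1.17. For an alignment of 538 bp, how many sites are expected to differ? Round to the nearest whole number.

Invert JC69: p = (3/4)(1 − e^(−4d/3)) = 0.75 × (1 − e^(-1.56)) = 0.75 × (1 − 0.210136) = 0.592398.
Expected differing sites = pL ≈ 0.592398 × 538 = 318.710124 ≈ 319.

319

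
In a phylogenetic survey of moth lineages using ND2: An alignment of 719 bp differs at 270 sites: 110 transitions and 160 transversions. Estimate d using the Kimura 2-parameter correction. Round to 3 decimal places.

0.523

P = 110/719 ≈ 0.15299 and Q = 160/719 ≈ 0.222531.
Under the Kimura two-parameter model, d = −½ ln(1 − 2P − Q) − ¼ ln(1 − 2Q).
1 − 2P − Q = 0.471489, giving −½ ln(0.471489) = 0.375930.
1 − 2Q = 0.554938, giving −¼ ln(0.554938) = 0.147225.
d = 0.375930 + 0.147225 = 0.523155.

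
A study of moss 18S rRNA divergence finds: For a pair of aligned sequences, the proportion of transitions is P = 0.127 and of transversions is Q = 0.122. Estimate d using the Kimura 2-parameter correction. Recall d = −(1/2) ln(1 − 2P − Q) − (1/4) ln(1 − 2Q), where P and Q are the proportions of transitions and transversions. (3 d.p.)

Under the Kimura two-parameter model, d = −½ ln(1 − 2P − Q) − ¼ ln(1 − 2Q).
1 − 2P − Q = 0.624, giving −½ ln(0.624) = 0.235802.
1 − 2Q = 0.756, giving −¼ ln(0.756) = 0.069928.
d = 0.235802 + 0.069928 = 0.305730.

0.306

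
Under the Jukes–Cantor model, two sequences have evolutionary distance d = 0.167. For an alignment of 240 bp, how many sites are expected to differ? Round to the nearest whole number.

36

Invert JC69: p = (3/4)(1 − e^(−4d/3)) = 0.75 × (1 − e^(-0.222667)) = 0.75 × (1 − 0.800381) = 0.149714.
Expected differing sites = pL ≈ 0.149714 × 240 = 35.93136 ≈ 36.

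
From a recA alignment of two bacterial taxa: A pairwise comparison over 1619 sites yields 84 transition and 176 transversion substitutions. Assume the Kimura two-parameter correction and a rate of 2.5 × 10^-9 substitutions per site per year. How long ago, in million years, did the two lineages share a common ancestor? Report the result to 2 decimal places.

P = 84/1619 ≈ 0.051884 and Q = 176/1619 ≈ 0.108709.
Under the Kimura two-parameter model, d = −½ ln(1 − 2P − Q) − ¼ ln(1 − 2Q).
1 − 2P − Q = 0.787523, giving −½ ln(0.787523) = 0.119431.
1 − 2Q = 0.782582, giving −¼ ln(0.782582) = 0.061289.
d = 0.119431 + 0.061289 = 0.180720.
Under a molecular clock d = 2μt, so t = d/(2μ) = 0.180720 / (2 × 2.5 × 10^-9) = 36.14 million years.

36.14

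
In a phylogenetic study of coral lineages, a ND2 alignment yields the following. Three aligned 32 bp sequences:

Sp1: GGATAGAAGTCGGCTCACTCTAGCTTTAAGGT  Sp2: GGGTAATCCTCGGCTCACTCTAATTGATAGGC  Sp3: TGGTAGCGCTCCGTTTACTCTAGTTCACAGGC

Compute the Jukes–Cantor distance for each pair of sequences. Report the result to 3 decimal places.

d(Sp1,Sp2) = 0.460, d(Sp1,Sp3) = 0.585, d(Sp2,Sp3) = 0.404

Sp1–Sp2: 11/32 sites differ → p = 0.34375, d = −0.75 ln(1 − 0.458333) = 0.459828 ≈ 0.460.
Sp1–Sp3: 13/32 sites differ → p = 0.40625, d = −0.75 ln(1 − 0.541667) = 0.585119 ≈ 0.585.
Sp2–Sp3: 10/32 sites differ → p = 0.3125, d = −0.75 ln(1 − 0.416667) = 0.404248 ≈ 0.404.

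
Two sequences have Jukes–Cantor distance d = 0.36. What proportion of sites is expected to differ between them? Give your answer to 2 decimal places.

0.29

p = (3/4)(1 − e^(−4d/3)) = 0.75 × (1 − e^(-0.48)) = 0.75 × (1 − 0.618783) = 0.285913.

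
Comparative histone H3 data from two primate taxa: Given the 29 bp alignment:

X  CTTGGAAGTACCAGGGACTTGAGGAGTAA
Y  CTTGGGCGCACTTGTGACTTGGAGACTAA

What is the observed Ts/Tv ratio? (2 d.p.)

1.25

Transitions are A↔G and C↔T; transversions are all other mismatches.
Transitions: 5. Transversions: 4.
R = 5/4 = 1.25.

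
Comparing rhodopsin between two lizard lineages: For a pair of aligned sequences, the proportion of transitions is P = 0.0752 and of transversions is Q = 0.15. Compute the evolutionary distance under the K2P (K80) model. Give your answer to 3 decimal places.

Under the Kimura two-parameter model, d = −½ ln(1 − 2P − Q) − ¼ ln(1 − 2Q).
1 − 2P − Q = 0.6996, giving −½ ln(0.6996) = 0.178623.
1 − 2Q = 0.7, giving −¼ ln(0.7) = 0.089169.
d = 0.178623 + 0.089169 = 0.267792.

0.268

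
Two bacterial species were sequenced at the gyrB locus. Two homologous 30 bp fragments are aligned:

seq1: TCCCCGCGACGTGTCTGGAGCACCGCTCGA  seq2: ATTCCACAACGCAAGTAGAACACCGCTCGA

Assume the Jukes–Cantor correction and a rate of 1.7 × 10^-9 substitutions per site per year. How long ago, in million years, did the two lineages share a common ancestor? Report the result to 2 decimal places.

148.05

The sequences differ at 11 of 30 sites, so p = 11/30 ≈ 0.366667.
d = −(3/4) ln(1 − 4p/3) = −0.75 ln(1 − 0.488889) = −0.75 ln(0.511111)
  = −0.75 × (-0.671168) = 0.503376 substitutions/site.
Under a molecular clock d = 2μt, so t = d/(2μ) = 0.503376 / (2 × 1.7 × 10^-9) = 148.05 million years.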